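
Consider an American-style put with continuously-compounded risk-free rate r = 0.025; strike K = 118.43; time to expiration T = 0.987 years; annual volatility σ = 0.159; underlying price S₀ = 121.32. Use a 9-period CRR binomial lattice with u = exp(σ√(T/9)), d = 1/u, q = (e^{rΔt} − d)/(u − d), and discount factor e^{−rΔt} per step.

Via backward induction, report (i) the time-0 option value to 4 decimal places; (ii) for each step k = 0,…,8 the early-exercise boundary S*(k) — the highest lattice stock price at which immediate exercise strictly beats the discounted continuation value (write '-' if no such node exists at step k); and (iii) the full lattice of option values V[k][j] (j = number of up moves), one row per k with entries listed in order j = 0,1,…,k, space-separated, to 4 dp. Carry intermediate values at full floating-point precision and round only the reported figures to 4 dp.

price = 5.2696
boundary = - - - - 98.2794 93.2384 98.2794 103.5929 109.1937
tree:
5.2696
7.7164 2.9741
10.9839 4.6546 1.3940
15.1430 7.0928 2.3639 0.4804
20.1506 10.4682 3.9250 0.8940 0.0901
25.1916 14.8656 6.3480 1.6450 0.1856 0.0000
29.9740 20.1506 9.9259 2.9840 0.3820 0.0000 0.0000
34.5111 25.1916 14.8371 5.3148 0.7864 0.0000 0.0000 0.0000
38.8155 29.9740 20.1506 9.2363 1.6190 0.0000 0.0000 0.0000 0.0000
42.8991 34.5111 25.1916 14.8371 3.3328 0.0000 0.0000 0.0000 0.0000 0.0000

params: Δt=0.10967 u=1.05407 d=0.94871 q=0.51290 e^(-rΔt)=0.99726
t_9 payoffs: 42.8991 34.5111 25.1916 14.8371 3.3328 0.0000 0.0000 0.0000 0.0000 0.0000
t_8: node(8,0) S=79.6145 payoff=38.8155 vs cont=38.4912 → 38.8155 [stop]  node(8,1) S=88.4560 payoff=29.9740 vs cont=29.6497 → 29.9740 [stop]  node(8,2) S=98.2794 payoff=20.1506 vs cont=19.8264 → 20.1506 [stop]  node(8,3) S=109.1937 payoff=9.2363 vs cont=8.9121 → 9.2363 [stop]  node(8,4) S=121.3200 payoff=0.0000 vs cont=1.6190 → 1.6190 [wait]  node(8,5) S=134.7930 payoff=0.0000 vs cont=0.0000 → 0.0000 [wait]  node(8,6) S=149.7623 payoff=0.0000 vs cont=0.0000 → 0.0000 [wait]  node(8,7) S=166.3939 payoff=0.0000 vs cont=0.0000 → 0.0000 [wait]  node(8,8) S=184.8725 payoff=0.0000 vs cont=0.0000 → 0.0000 [wait]  ⇒ S*(8)=109.1937
t_7: node(7,0) S=83.9189 payoff=34.5111 vs cont=34.1868 → 34.5111 [stop]  node(7,1) S=93.2384 payoff=25.1916 vs cont=24.8673 → 25.1916 [stop]  node(7,2) S=103.5929 payoff=14.8371 vs cont=14.5129 → 14.8371 [stop]  node(7,3) S=115.0972 payoff=3.3328 vs cont=5.3148 → 5.3148 [wait]  node(7,4) S=127.8792 payoff=0.0000 vs cont=0.7864 → 0.7864 [wait]  node(7,5) S=142.0806 payoff=0.0000 vs cont=0.0000 → 0.0000 [wait]  node(7,6) S=157.8592 payoff=0.0000 vs cont=0.0000 → 0.0000 [wait]  node(7,7) S=175.3900 payoff=0.0000 vs cont=0.0000 → 0.0000 [wait]  ⇒ S*(7)=103.5929
t_6: node(6,0) S=88.4560 payoff=29.9740 vs cont=29.6497 → 29.9740 [stop]  node(6,1) S=98.2794 payoff=20.1506 vs cont=19.8264 → 20.1506 [stop]  node(6,2) S=109.1937 payoff=9.2363 vs cont=9.9259 → 9.9259 [wait]  node(6,3) S=121.3200 payoff=0.0000 vs cont=2.9840 → 2.9840 [wait]  node(6,4) S=134.7930 payoff=0.0000 vs cont=0.3820 → 0.3820 [wait]  node(6,5) S=149.7623 payoff=0.0000 vs cont=0.0000 → 0.0000 [wait]  node(6,6) S=166.3939 payoff=0.0000 vs cont=0.0000 → 0.0000 [wait]  ⇒ S*(6)=98.2794
t_5: node(5,0) S=93.2384 payoff=25.1916 vs cont=24.8673 → 25.1916 [stop]  node(5,1) S=103.5929 payoff=14.8371 vs cont=14.8656 → 14.8656 [wait]  node(5,2) S=115.0972 payoff=3.3328 vs cont=6.3480 → 6.3480 [wait]  node(5,3) S=127.8792 payoff=0.0000 vs cont=1.6450 → 1.6450 [wait]  node(5,4) S=142.0806 payoff=0.0000 vs cont=0.1856 → 0.1856 [wait]  node(5,5) S=157.8592 payoff=0.0000 vs cont=0.0000 → 0.0000 [wait]  ⇒ S*(5)=93.2384
t_4: node(4,0) S=98.2794 payoff=20.1506 vs cont=19.8409 → 20.1506 [stop]  node(4,1) S=109.1937 payoff=9.2363 vs cont=10.4682 → 10.4682 [wait]  node(4,2) S=121.3200 payoff=0.0000 vs cont=3.9250 → 3.9250 [wait]  node(4,3) S=134.7930 payoff=0.0000 vs cont=0.8940 → 0.8940 [wait]  node(4,4) S=149.7623 payoff=0.0000 vs cont=0.0901 → 0.0901 [wait]  ⇒ S*(4)=98.2794
t_3: node(3,0) S=103.5929 payoff=14.8371 vs cont=15.1430 → 15.1430 [wait]  node(3,1) S=115.0972 payoff=3.3328 vs cont=7.0928 → 7.0928 [wait]  node(3,2) S=127.8792 payoff=0.0000 vs cont=2.3639 → 2.3639 [wait]  node(3,3) S=142.0806 payoff=0.0000 vs cont=0.4804 → 0.4804 [wait]  ⇒ S*(3)=-
t_2: node(2,0) S=109.1937 payoff=9.2363 vs cont=10.9839 → 10.9839 [wait]  node(2,1) S=121.3200 payoff=0.0000 vs cont=4.6546 → 4.6546 [wait]  node(2,2) S=134.7930 payoff=0.0000 vs cont=1.3940 → 1.3940 [wait]  ⇒ S*(2)=-
t_1: node(1,0) S=115.0972 payoff=3.3328 vs cont=7.7164 → 7.7164 [wait]  node(1,1) S=127.8792 payoff=0.0000 vs cont=2.9741 → 2.9741 [wait]  ⇒ S*(1)=-
t_0: node(0,0) S=121.3200 payoff=0.0000 vs cont=5.2696 → 5.2696 [wait]  ⇒ S*(0)=-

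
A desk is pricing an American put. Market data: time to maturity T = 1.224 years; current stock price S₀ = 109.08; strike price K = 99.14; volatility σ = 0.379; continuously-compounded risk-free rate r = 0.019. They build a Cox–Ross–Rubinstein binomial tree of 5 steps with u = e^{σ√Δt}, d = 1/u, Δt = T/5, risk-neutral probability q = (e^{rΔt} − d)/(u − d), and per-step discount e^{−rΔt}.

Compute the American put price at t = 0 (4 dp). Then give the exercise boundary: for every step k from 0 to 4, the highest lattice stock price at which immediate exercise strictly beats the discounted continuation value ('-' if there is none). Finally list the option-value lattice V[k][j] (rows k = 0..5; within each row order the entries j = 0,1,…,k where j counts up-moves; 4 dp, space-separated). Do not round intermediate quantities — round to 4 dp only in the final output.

price = 12.3141
boundary = - - - 62.1484 74.9667
tree:
12.3141
18.3932 5.4605
26.6303 9.1236 1.3109
36.9916 15.0053 2.4646 0.0000
47.6181 24.1733 4.6335 0.0000 0.0000
56.4277 36.9916 8.7112 0.0000 0.0000 0.0000

Δt=0.24480  u=1.20625  d=0.82901  q=0.46562  discount=0.99536
step 5 (expiry): payoffs max(K−S,0) = 56.4277 36.9916 8.7112 0.0000 0.0000 0.0000
step 4: (k=4,j=0): S=51.5219, (K−S)⁺=47.6181, hold=47.1581 ⇒ V=47.6181 exercise | (k=4,j=1): S=74.9667, (K−S)⁺=24.1733, hold=23.7133 ⇒ V=24.1733 exercise | (k=4,j=2): S=109.0800, (K−S)⁺=0.0000, hold=4.6335 ⇒ V=4.6335 continue | (k=4,j=3): S=158.7164, (K−S)⁺=0.0000, hold=0.0000 ⇒ V=0.0000 continue | (k=4,j=4): S=230.9398, (K−S)⁺=0.0000, hold=0.0000 ⇒ V=0.0000 continue  boundary S*=74.9667
step 3: (k=3,j=0): S=62.1484, (K−S)⁺=36.9916, hold=36.5316 ⇒ V=36.9916 exercise | (k=3,j=1): S=90.4288, (K−S)⁺=8.7112, hold=15.0053 ⇒ V=15.0053 continue | (k=3,j=2): S=131.5781, (K−S)⁺=0.0000, hold=2.4646 ⇒ V=2.4646 continue | (k=3,j=3): S=191.4522, (K−S)⁺=0.0000, hold=0.0000 ⇒ V=0.0000 continue  boundary S*=62.1484
step 2: (k=2,j=0): S=74.9667, (K−S)⁺=24.1733, hold=26.6303 ⇒ V=26.6303 continue | (k=2,j=1): S=109.0800, (K−S)⁺=0.0000, hold=9.1236 ⇒ V=9.1236 continue | (k=2,j=2): S=158.7164, (K−S)⁺=0.0000, hold=1.3109 ⇒ V=1.3109 continue  boundary S*=-
step 1: (k=1,j=0): S=90.4288, (K−S)⁺=8.7112, hold=18.3932 ⇒ V=18.3932 continue | (k=1,j=1): S=131.5781, (K−S)⁺=0.0000, hold=5.4605 ⇒ V=5.4605 continue  boundary S*=-
step 0: (k=0,j=0): S=109.0800, (K−S)⁺=0.0000, hold=12.3141 ⇒ V=12.3141 continue  boundary S*=-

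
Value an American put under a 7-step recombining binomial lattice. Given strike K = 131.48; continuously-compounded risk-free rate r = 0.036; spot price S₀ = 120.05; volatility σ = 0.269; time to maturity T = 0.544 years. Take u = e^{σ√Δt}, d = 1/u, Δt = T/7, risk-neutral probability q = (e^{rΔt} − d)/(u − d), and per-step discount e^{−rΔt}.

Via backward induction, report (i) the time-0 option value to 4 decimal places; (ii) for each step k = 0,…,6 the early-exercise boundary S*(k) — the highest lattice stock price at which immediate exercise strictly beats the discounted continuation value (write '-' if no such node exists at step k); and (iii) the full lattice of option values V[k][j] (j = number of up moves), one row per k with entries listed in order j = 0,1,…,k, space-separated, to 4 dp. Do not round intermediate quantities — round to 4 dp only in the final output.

params: Δt=0.07771 u=1.07787 d=0.92775 q=0.49992 e^(-rΔt)=0.99721
t_7 payoffs: 60.4588 48.9668 35.6152 20.1033 2.0813 0.0000 0.0000 0.0000
t_6: node(6,0) S=76.5519 payoff=54.9281 vs cont=54.5608 → 54.9281 [stop]  node(6,1) S=88.9388 payoff=42.5412 vs cont=42.1738 → 42.5412 [stop]  node(6,2) S=103.3301 payoff=28.1499 vs cont=27.7826 → 28.1499 [stop]  node(6,3) S=120.0500 payoff=11.4300 vs cont=11.0627 → 11.4300 [stop]  node(6,4) S=139.4754 payoff=0.0000 vs cont=1.0379 → 1.0379 [wait]  node(6,5) S=162.0440 payoff=0.0000 vs cont=0.0000 → 0.0000 [wait]  node(6,6) S=188.2645 payoff=0.0000 vs cont=0.0000 → 0.0000 [wait]  ⇒ S*(6)=120.0500
t_5: node(5,0) S=82.5132 payoff=48.9668 vs cont=48.5994 → 48.9668 [stop]  node(5,1) S=95.8648 payoff=35.6152 vs cont=35.2479 → 35.6152 [stop]  node(5,2) S=111.3767 payoff=20.1033 vs cont=19.7359 → 20.1033 [stop]  node(5,3) S=129.3987 payoff=2.0813 vs cont=6.2173 → 6.2173 [wait]  node(5,4) S=150.3368 payoff=0.0000 vs cont=0.5176 → 0.5176 [wait]  node(5,5) S=174.6629 payoff=0.0000 vs cont=0.0000 → 0.0000 [wait]  ⇒ S*(5)=111.3767
t_4: node(4,0) S=88.9388 payoff=42.5412 vs cont=42.1738 → 42.5412 [stop]  node(4,1) S=103.3301 payoff=28.1499 vs cont=27.7826 → 28.1499 [stop]  node(4,2) S=120.0500 payoff=11.4300 vs cont=13.1246 → 13.1246 [wait]  node(4,3) S=139.4754 payoff=0.0000 vs cont=3.3585 → 3.3585 [wait]  node(4,4) S=162.0440 payoff=0.0000 vs cont=0.2581 → 0.2581 [wait]  ⇒ S*(4)=103.3301
t_3: node(3,0) S=95.8648 payoff=35.6152 vs cont=35.2479 → 35.6152 [stop]  node(3,1) S=111.3767 payoff=20.1033 vs cont=20.5807 → 20.5807 [wait]  node(3,2) S=129.3987 payoff=2.0813 vs cont=8.2192 → 8.2192 [wait]  node(3,3) S=150.3368 payoff=0.0000 vs cont=1.8035 → 1.8035 [wait]  ⇒ S*(3)=95.8648
t_2: node(2,0) S=103.3301 payoff=28.1499 vs cont=28.0206 → 28.1499 [stop]  node(2,1) S=120.0500 payoff=11.4300 vs cont=14.3607 → 14.3607 [wait]  node(2,2) S=139.4754 payoff=0.0000 vs cont=4.9978 → 4.9978 [wait]  ⇒ S*(2)=103.3301
t_1: node(1,0) S=111.3767 payoff=20.1033 vs cont=21.1970 → 21.1970 [wait]  node(1,1) S=129.3987 payoff=2.0813 vs cont=9.6529 → 9.6529 [wait]  ⇒ S*(1)=-
t_0: node(0,0) S=120.0500 payoff=11.4300 vs cont=15.3827 → 15.3827 [wait]  ⇒ S*(0)=-

price = 15.3827
boundary = - - 103.3301 95.8648 103.3301 111.3767 120.0500
tree:
15.3827
21.1970 9.6529
28.1499 14.3607 4.9978
35.6152 20.5807 8.2192 1.8035
42.5412 28.1499 13.1246 3.3585 0.2581
48.9668 35.6152 20.1033 6.2173 0.5176 0.0000
54.9281 42.5412 28.1499 11.4300 1.0379 0.0000 0.0000
60.4588 48.9668 35.6152 20.1033 2.0813 0.0000 0.0000 0.0000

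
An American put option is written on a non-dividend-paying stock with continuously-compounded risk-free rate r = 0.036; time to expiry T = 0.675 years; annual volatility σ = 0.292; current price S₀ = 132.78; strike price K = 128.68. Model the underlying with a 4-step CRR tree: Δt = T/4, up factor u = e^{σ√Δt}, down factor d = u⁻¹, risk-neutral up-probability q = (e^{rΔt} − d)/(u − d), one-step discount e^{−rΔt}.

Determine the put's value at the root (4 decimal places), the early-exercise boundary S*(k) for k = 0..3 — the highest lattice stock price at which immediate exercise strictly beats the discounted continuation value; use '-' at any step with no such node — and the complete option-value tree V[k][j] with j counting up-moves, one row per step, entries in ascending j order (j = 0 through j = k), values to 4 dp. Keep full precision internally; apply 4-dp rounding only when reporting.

params: Δt=0.16875 u=1.12744 d=0.88696 q=0.49539 e^(-rΔt)=0.99394
t_4 payoffs: 46.5019 24.2214 0.0000 0.0000 0.0000
t_3: node(3,0) S=92.6510 payoff=36.0290 vs cont=35.2496 → 36.0290 [stop]  node(3,1) S=117.7710 payoff=10.9090 vs cont=12.1484 → 12.1484 [wait]  node(3,2) S=149.7017 payoff=0.0000 vs cont=0.0000 → 0.0000 [wait]  node(3,3) S=190.2896 payoff=0.0000 vs cont=0.0000 → 0.0000 [wait]  ⇒ S*(3)=92.6510
t_2: node(2,0) S=104.4586 payoff=24.2214 vs cont=24.0523 → 24.2214 [stop]  node(2,1) S=132.7800 payoff=0.0000 vs cont=6.0931 → 6.0931 [wait]  node(2,2) S=168.7800 payoff=0.0000 vs cont=0.0000 → 0.0000 [wait]  ⇒ S*(2)=104.4586
t_1: node(1,0) S=117.7710 payoff=10.9090 vs cont=15.1486 → 15.1486 [wait]  node(1,1) S=149.7017 payoff=0.0000 vs cont=3.0560 → 3.0560 [wait]  ⇒ S*(1)=-
t_0: node(0,0) S=132.7800 payoff=0.0000 vs cont=9.1026 → 9.1026 [wait]  ⇒ S*(0)=-

price = 9.1026
boundary = - - 104.4586 92.6510
tree:
9.1026
15.1486 3.0560
24.2214 6.0931 0.0000
36.0290 12.1484 0.0000 0.0000
46.5019 24.2214 0.0000 0.0000 0.0000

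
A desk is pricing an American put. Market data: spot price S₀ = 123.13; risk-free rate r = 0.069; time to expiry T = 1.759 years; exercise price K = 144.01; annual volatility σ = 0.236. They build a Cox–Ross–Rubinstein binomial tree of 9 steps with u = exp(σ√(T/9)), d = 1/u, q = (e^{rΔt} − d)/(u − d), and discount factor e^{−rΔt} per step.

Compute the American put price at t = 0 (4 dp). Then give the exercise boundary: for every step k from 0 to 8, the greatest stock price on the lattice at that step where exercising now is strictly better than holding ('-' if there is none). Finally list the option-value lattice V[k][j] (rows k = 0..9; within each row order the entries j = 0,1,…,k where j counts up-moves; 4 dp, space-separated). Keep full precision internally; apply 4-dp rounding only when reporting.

params: Δt=0.19544 u=1.10997 d=0.90092 q=0.53889 e^(-rΔt)=0.98660
t_9 payoffs: 95.8639 84.6924 70.9286 53.9712 33.0791 7.3393 0.0000 0.0000 0.0000 0.0000
t_8: node(8,0) S=53.4407 payoff=90.5693 vs cont=88.6403 → 90.5693 [stop]  node(8,1) S=65.8408 payoff=78.1692 vs cont=76.2402 → 78.1692 [stop]  node(8,2) S=81.1182 payoff=62.8918 vs cont=60.9628 → 62.8918 [stop]  node(8,3) S=99.9404 payoff=44.0696 vs cont=42.1406 → 44.0696 [stop]  node(8,4) S=123.1300 payoff=20.8800 vs cont=18.9510 → 20.8800 [stop]  node(8,5) S=151.7004 payoff=0.0000 vs cont=3.3389 → 3.3389 [wait]  node(8,6) S=186.9002 payoff=0.0000 vs cont=0.0000 → 0.0000 [wait]  node(8,7) S=230.2675 payoff=0.0000 vs cont=0.0000 → 0.0000 [wait]  node(8,8) S=283.6975 payoff=0.0000 vs cont=0.0000 → 0.0000 [wait]  ⇒ S*(8)=123.1300
t_7: node(7,0) S=59.3176 payoff=84.6924 vs cont=82.7633 → 84.6924 [stop]  node(7,1) S=73.0814 payoff=70.9286 vs cont=68.9996 → 70.9286 [stop]  node(7,2) S=90.0388 payoff=53.9712 vs cont=52.0422 → 53.9712 [stop]  node(7,3) S=110.9309 payoff=33.0791 vs cont=31.1501 → 33.0791 [stop]  node(7,4) S=136.6707 payoff=7.3393 vs cont=11.2743 → 11.2743 [wait]  node(7,5) S=168.3830 payoff=0.0000 vs cont=1.5190 → 1.5190 [wait]  node(7,6) S=207.4537 payoff=0.0000 vs cont=0.0000 → 0.0000 [wait]  node(7,7) S=255.5901 payoff=0.0000 vs cont=0.0000 → 0.0000 [wait]  ⇒ S*(7)=110.9309
t_6: node(6,0) S=65.8408 payoff=78.1692 vs cont=76.2402 → 78.1692 [stop]  node(6,1) S=81.1182 payoff=62.8918 vs cont=60.9628 → 62.8918 [stop]  node(6,2) S=99.9404 payoff=44.0696 vs cont=42.1406 → 44.0696 [stop]  node(6,3) S=123.1300 payoff=20.8800 vs cont=21.0430 → 21.0430 [wait]  node(6,4) S=151.7004 payoff=0.0000 vs cont=5.9367 → 5.9367 [wait]  node(6,5) S=186.9002 payoff=0.0000 vs cont=0.6910 → 0.6910 [wait]  node(6,6) S=230.2675 payoff=0.0000 vs cont=0.0000 → 0.0000 [wait]  ⇒ S*(6)=99.9404
t_5: node(5,0) S=73.0814 payoff=70.9286 vs cont=68.9996 → 70.9286 [stop]  node(5,1) S=90.0388 payoff=53.9712 vs cont=52.0422 → 53.9712 [stop]  node(5,2) S=110.9309 payoff=33.0791 vs cont=31.2368 → 33.0791 [stop]  node(5,3) S=136.6707 payoff=7.3393 vs cont=12.7296 → 12.7296 [wait]  node(5,4) S=168.3830 payoff=0.0000 vs cont=3.0682 → 3.0682 [wait]  node(5,5) S=207.4537 payoff=0.0000 vs cont=0.3144 → 0.3144 [wait]  ⇒ S*(5)=110.9309
t_4: node(4,0) S=81.1182 payoff=62.8918 vs cont=60.9628 → 62.8918 [stop]  node(4,1) S=99.9404 payoff=44.0696 vs cont=42.1406 → 44.0696 [stop]  node(4,2) S=123.1300 payoff=20.8800 vs cont=21.8168 → 21.8168 [wait]  node(4,3) S=151.7004 payoff=0.0000 vs cont=7.4224 → 7.4224 [wait]  node(4,4) S=186.9002 payoff=0.0000 vs cont=1.5630 → 1.5630 [wait]  ⇒ S*(4)=99.9404
t_3: node(3,0) S=90.0388 payoff=53.9712 vs cont=52.0422 → 53.9712 [stop]  node(3,1) S=110.9309 payoff=33.0791 vs cont=31.6482 → 33.0791 [stop]  node(3,2) S=136.6707 payoff=7.3393 vs cont=13.8715 → 13.8715 [wait]  node(3,3) S=168.3830 payoff=0.0000 vs cont=4.2077 → 4.2077 [wait]  ⇒ S*(3)=110.9309
t_2: node(2,0) S=99.9404 payoff=44.0696 vs cont=42.1406 → 44.0696 [stop]  node(2,1) S=123.1300 payoff=20.8800 vs cont=22.4239 → 22.4239 [wait]  node(2,2) S=151.7004 payoff=0.0000 vs cont=8.5477 → 8.5477 [wait]  ⇒ S*(2)=99.9404
t_1: node(1,0) S=110.9309 payoff=33.0791 vs cont=31.9709 → 33.0791 [stop]  node(1,1) S=136.6707 payoff=7.3393 vs cont=14.7460 → 14.7460 [wait]  ⇒ S*(1)=110.9309
t_0: node(0,0) S=123.1300 payoff=20.8800 vs cont=22.8889 → 22.8889 [wait]  ⇒ S*(0)=-

price = 22.8889
boundary = - 110.9309 99.9404 110.9309 99.9404 110.9309 99.9404 110.9309 123.1300
tree:
22.8889
33.0791 14.7460
44.0696 22.4239 8.5477
53.9712 33.0791 13.8715 4.2077
62.8918 44.0696 21.8168 7.4224 1.5630
70.9286 53.9712 33.0791 12.7296 3.0682 0.3144
78.1692 62.8918 44.0696 21.0430 5.9367 0.6910 0.0000
84.6924 70.9286 53.9712 33.0791 11.2743 1.5190 0.0000 0.0000
90.5693 78.1692 62.8918 44.0696 20.8800 3.3389 0.0000 0.0000 0.0000
95.8639 84.6924 70.9286 53.9712 33.0791 7.3393 0.0000 0.0000 0.0000 0.0000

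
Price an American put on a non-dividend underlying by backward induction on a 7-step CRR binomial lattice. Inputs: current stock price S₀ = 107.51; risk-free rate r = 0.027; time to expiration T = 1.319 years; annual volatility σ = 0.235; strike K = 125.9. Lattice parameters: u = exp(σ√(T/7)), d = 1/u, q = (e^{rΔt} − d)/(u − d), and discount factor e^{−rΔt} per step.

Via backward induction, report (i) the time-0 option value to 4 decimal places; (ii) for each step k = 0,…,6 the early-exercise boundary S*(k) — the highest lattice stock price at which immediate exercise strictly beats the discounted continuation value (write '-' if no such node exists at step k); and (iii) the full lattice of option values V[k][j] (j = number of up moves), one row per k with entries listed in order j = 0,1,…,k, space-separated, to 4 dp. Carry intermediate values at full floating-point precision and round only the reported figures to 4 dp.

Δt=0.18843, u=1.10739, d=0.90302, q=0.49948, disc=e^(-rΔt)=0.99493
k=7 terminal: V=max(K-S,0) → 73.2579 61.3438 46.7334 28.8162 6.8441 0.0000 0.0000 0.0000
k=6: j=0 S=58.2956 intr=67.6044 cont=66.9655 V=67.6044[EX]; j=1 S=71.4891 intr=54.4109 cont=53.7720 V=54.4109[EX]; j=2 S=87.6687 intr=38.2313 cont=37.5924 V=38.2313[EX]; j=3 S=107.5100 intr=18.3900 cont=17.7511 V=18.3900[EX]; j=4 S=131.8419 intr=0.0000 cont=3.4082 V=3.4082[hold]; j=5 S=161.6805 intr=0.0000 cont=0.0000 V=0.0000[hold]; j=6 S=198.2724 intr=0.0000 cont=0.0000 V=0.0000[hold]  S*(6)=107.5100
k=5: j=0 S=64.5562 intr=61.3438 cont=60.7049 V=61.3438[EX]; j=1 S=79.1666 intr=46.7334 cont=46.0945 V=46.7334[EX]; j=2 S=97.0838 intr=28.8162 cont=28.1773 V=28.8162[EX]; j=3 S=119.0559 intr=6.8441 cont=10.8516 V=10.8516[hold]; j=4 S=146.0009 intr=0.0000 cont=1.6972 V=1.6972[hold]; j=5 S=179.0441 intr=0.0000 cont=0.0000 V=0.0000[hold]  S*(5)=97.0838
k=4: j=0 S=71.4891 intr=54.4109 cont=53.7720 V=54.4109[EX]; j=1 S=87.6687 intr=38.2313 cont=37.5924 V=38.2313[EX]; j=2 S=107.5100 intr=18.3900 cont=19.7426 V=19.7426[hold]; j=3 S=131.8419 intr=0.0000 cont=6.2473 V=6.2473[hold]; j=4 S=161.6805 intr=0.0000 cont=0.8452 V=0.8452[hold]  S*(4)=87.6687
k=3: j=0 S=79.1666 intr=46.7334 cont=46.0945 V=46.7334[EX]; j=1 S=97.0838 intr=28.8162 cont=28.8495 V=28.8495[hold]; j=2 S=119.0559 intr=6.8441 cont=12.9361 V=12.9361[hold]; j=3 S=146.0009 intr=0.0000 cont=3.5311 V=3.5311[hold]  S*(3)=79.1666
k=2: j=0 S=87.6687 intr=38.2313 cont=37.6090 V=38.2313[EX]; j=1 S=107.5100 intr=18.3900 cont=20.7950 V=20.7950[hold]; j=2 S=131.8419 intr=0.0000 cont=8.1967 V=8.1967[hold]  S*(2)=87.6687
k=1: j=0 S=97.0838 intr=28.8162 cont=29.3725 V=29.3725[hold]; j=1 S=119.0559 intr=6.8441 cont=14.4289 V=14.4289[hold]  S*(1)=-
k=0: j=0 S=107.5100 intr=18.3900 cont=21.7973 V=21.7973[hold]  S*(0)=-

price = 21.7973
boundary = - - 87.6687 79.1666 87.6687 97.0838 107.5100
tree:
21.7973
29.3725 14.4289
38.2313 20.7950 8.1967
46.7334 28.8495 12.9361 3.5311
54.4109 38.2313 19.7426 6.2473 0.8452
61.3438 46.7334 28.8162 10.8516 1.6972 0.0000
67.6044 54.4109 38.2313 18.3900 3.4082 0.0000 0.0000
73.2579 61.3438 46.7334 28.8162 6.8441 0.0000 0.0000 0.0000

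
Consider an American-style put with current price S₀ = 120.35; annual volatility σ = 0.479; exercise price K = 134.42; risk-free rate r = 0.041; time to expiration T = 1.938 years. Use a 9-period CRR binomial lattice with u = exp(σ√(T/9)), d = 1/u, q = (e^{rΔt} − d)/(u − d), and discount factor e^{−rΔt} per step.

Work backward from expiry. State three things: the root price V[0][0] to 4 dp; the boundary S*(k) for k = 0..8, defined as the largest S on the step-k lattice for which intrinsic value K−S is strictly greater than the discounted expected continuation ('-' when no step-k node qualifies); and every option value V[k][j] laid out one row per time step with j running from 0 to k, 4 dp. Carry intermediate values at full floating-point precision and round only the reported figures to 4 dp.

Δt=0.21533  u=1.24892  d=0.80069  q=0.46444  discount=0.99121
step 9 (expiry): payoffs max(K−S,0) = 118.1402 109.0269 94.8121 72.6401 38.0564 0.0000 0.0000 0.0000 0.0000 0.0000
step 8: (k=8,j=0): S=20.3321, (K−S)⁺=114.0879, hold=112.9064 ⇒ V=114.0879 exercise | (k=8,j=1): S=31.7138, (K−S)⁺=102.7062, hold=101.5247 ⇒ V=102.7062 exercise | (k=8,j=2): S=49.4669, (K−S)⁺=84.9531, hold=83.7716 ⇒ V=84.9531 exercise | (k=8,j=3): S=77.1579, (K−S)⁺=57.2621, hold=56.0806 ⇒ V=57.2621 exercise | (k=8,j=4): S=120.3500, (K−S)⁺=14.0700, hold=20.2022 ⇒ V=20.2022 continue | (k=8,j=5): S=187.7206, (K−S)⁺=0.0000, hold=0.0000 ⇒ V=0.0000 continue | (k=8,j=6): S=292.8045, (K−S)⁺=0.0000, hold=0.0000 ⇒ V=0.0000 continue | (k=8,j=7): S=456.7133, (K−S)⁺=0.0000, hold=0.0000 ⇒ V=0.0000 continue | (k=8,j=8): S=712.3763, (K−S)⁺=0.0000, hold=0.0000 ⇒ V=0.0000 continue  boundary S*=77.1579
step 7: (k=7,j=0): S=25.3931, (K−S)⁺=109.0269, hold=107.8454 ⇒ V=109.0269 exercise | (k=7,j=1): S=39.6079, (K−S)⁺=94.8121, hold=93.6306 ⇒ V=94.8121 exercise | (k=7,j=2): S=61.7799, (K−S)⁺=72.6401, hold=71.4586 ⇒ V=72.6401 exercise | (k=7,j=3): S=96.3636, (K−S)⁺=38.0564, hold=39.6979 ⇒ V=39.6979 continue | (k=7,j=4): S=150.3069, (K−S)⁺=0.0000, hold=10.7243 ⇒ V=10.7243 continue | (k=7,j=5): S=234.4471, (K−S)⁺=0.0000, hold=0.0000 ⇒ V=0.0000 continue | (k=7,j=6): S=365.6880, (K−S)⁺=0.0000, hold=0.0000 ⇒ V=0.0000 continue | (k=7,j=7): S=570.3961, (K−S)⁺=0.0000, hold=0.0000 ⇒ V=0.0000 continue  boundary S*=61.7799
step 6: (k=6,j=0): S=31.7138, (K−S)⁺=102.7062, hold=101.5247 ⇒ V=102.7062 exercise | (k=6,j=1): S=49.4669, (K−S)⁺=84.9531, hold=83.7716 ⇒ V=84.9531 exercise | (k=6,j=2): S=77.1579, (K−S)⁺=57.2621, hold=56.8363 ⇒ V=57.2621 exercise | (k=6,j=3): S=120.3500, (K−S)⁺=14.0700, hold=26.0106 ⇒ V=26.0106 continue | (k=6,j=4): S=187.7206, (K−S)⁺=0.0000, hold=5.6930 ⇒ V=5.6930 continue | (k=6,j=5): S=292.8045, (K−S)⁺=0.0000, hold=0.0000 ⇒ V=0.0000 continue | (k=6,j=6): S=456.7133, (K−S)⁺=0.0000, hold=0.0000 ⇒ V=0.0000 continue  boundary S*=77.1579
step 5: (k=5,j=0): S=39.6079, (K−S)⁺=94.8121, hold=93.6306 ⇒ V=94.8121 exercise | (k=5,j=1): S=61.7799, (K−S)⁺=72.6401, hold=71.4586 ⇒ V=72.6401 exercise | (k=5,j=2): S=96.3636, (K−S)⁺=38.0564, hold=42.3718 ⇒ V=42.3718 continue | (k=5,j=3): S=150.3069, (K−S)⁺=0.0000, hold=16.4286 ⇒ V=16.4286 continue | (k=5,j=4): S=234.4471, (K−S)⁺=0.0000, hold=3.0221 ⇒ V=3.0221 continue | (k=5,j=5): S=365.6880, (K−S)⁺=0.0000, hold=0.0000 ⇒ V=0.0000 continue  boundary S*=61.7799
step 4: (k=4,j=0): S=49.4669, (K−S)⁺=84.9531, hold=83.7716 ⇒ V=84.9531 exercise | (k=4,j=1): S=77.1579, (K−S)⁺=57.2621, hold=58.0673 ⇒ V=58.0673 continue | (k=4,j=2): S=120.3500, (K−S)⁺=14.0700, hold=30.0561 ⇒ V=30.0561 continue | (k=4,j=3): S=187.7206, (K−S)⁺=0.0000, hold=10.1124 ⇒ V=10.1124 continue | (k=4,j=4): S=292.8045, (K−S)⁺=0.0000, hold=1.6043 ⇒ V=1.6043 continue  boundary S*=49.4669
step 3: (k=3,j=0): S=61.7799, (K−S)⁺=72.6401, hold=71.8292 ⇒ V=72.6401 exercise | (k=3,j=1): S=96.3636, (K−S)⁺=38.0564, hold=44.6616 ⇒ V=44.6616 continue | (k=3,j=2): S=150.3069, (K−S)⁺=0.0000, hold=20.6106 ⇒ V=20.6106 continue | (k=3,j=3): S=234.4471, (K−S)⁺=0.0000, hold=6.1067 ⇒ V=6.1067 continue  boundary S*=61.7799
step 2: (k=2,j=0): S=77.1579, (K−S)⁺=57.2621, hold=59.1214 ⇒ V=59.1214 continue | (k=2,j=1): S=120.3500, (K−S)⁺=14.0700, hold=33.1969 ⇒ V=33.1969 continue | (k=2,j=2): S=187.7206, (K−S)⁺=0.0000, hold=13.7524 ⇒ V=13.7524 continue  boundary S*=-
step 1: (k=1,j=0): S=96.3636, (K−S)⁺=38.0564, hold=46.6671 ⇒ V=46.6671 continue | (k=1,j=1): S=150.3069, (K−S)⁺=0.0000, hold=23.9536 ⇒ V=23.9536 continue  boundary S*=-
step 0: (k=0,j=0): S=120.3500, (K−S)⁺=14.0700, hold=35.8005 ⇒ V=35.8005 continue  boundary S*=-

price = 35.8005
boundary = - - - 61.7799 49.4669 61.7799 77.1579 61.7799 77.1579
tree:
35.8005
46.6671 23.9536
59.1214 33.1969 13.7524
72.6401 44.6616 20.6106 6.1067
84.9531 58.0673 30.0561 10.1124 1.6043
94.8121 72.6401 42.3718 16.4286 3.0221 0.0000
102.7062 84.9531 57.2621 26.0106 5.6930 0.0000 0.0000
109.0269 94.8121 72.6401 39.6979 10.7243 0.0000 0.0000 0.0000
114.0879 102.7062 84.9531 57.2621 20.2022 0.0000 0.0000 0.0000 0.0000
118.1402 109.0269 94.8121 72.6401 38.0564 0.0000 0.0000 0.0000 0.0000 0.0000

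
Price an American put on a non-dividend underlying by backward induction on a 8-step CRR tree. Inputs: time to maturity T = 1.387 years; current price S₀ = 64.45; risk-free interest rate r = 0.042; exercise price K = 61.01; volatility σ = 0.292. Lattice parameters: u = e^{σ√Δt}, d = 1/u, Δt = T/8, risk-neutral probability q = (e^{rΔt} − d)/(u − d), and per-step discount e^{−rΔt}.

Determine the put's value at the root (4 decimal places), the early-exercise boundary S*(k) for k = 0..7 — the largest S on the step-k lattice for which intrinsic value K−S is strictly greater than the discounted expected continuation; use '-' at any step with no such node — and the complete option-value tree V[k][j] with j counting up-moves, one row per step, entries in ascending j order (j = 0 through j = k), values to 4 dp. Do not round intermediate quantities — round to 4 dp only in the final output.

params: Δt=0.17338 u=1.12928 d=0.88552 q=0.49962 e^(-rΔt)=0.99274
t_8 payoffs: 36.6433 29.9355 21.3813 10.4722 0.0000 0.0000 0.0000 0.0000 0.0000
t_7: node(7,0) S=27.5170 payoff=33.4930 vs cont=33.0504 → 33.4930 [stop]  node(7,1) S=35.0919 payoff=25.9181 vs cont=25.4755 → 25.9181 [stop]  node(7,2) S=44.7521 payoff=16.2579 vs cont=15.8153 → 16.2579 [stop]  node(7,3) S=57.0716 payoff=3.9384 vs cont=5.2020 → 5.2020 [wait]  node(7,4) S=72.7824 payoff=0.0000 vs cont=0.0000 → 0.0000 [wait]  node(7,5) S=92.8181 payoff=0.0000 vs cont=0.0000 → 0.0000 [wait]  node(7,6) S=118.3693 payoff=0.0000 vs cont=0.0000 → 0.0000 [wait]  node(7,7) S=150.9543 payoff=0.0000 vs cont=0.0000 → 0.0000 [wait]  ⇒ S*(7)=44.7521
t_6: node(6,0) S=31.0745 payoff=29.9355 vs cont=29.4929 → 29.9355 [stop]  node(6,1) S=39.6287 payoff=21.3813 vs cont=20.9386 → 21.3813 [stop]  node(6,2) S=50.5378 payoff=10.4722 vs cont=10.6563 → 10.6563 [wait]  node(6,3) S=64.4500 payoff=0.0000 vs cont=2.5841 → 2.5841 [wait]  node(6,4) S=82.1920 payoff=0.0000 vs cont=0.0000 → 0.0000 [wait]  node(6,5) S=104.8180 payoff=0.0000 vs cont=0.0000 → 0.0000 [wait]  node(6,6) S=133.6726 payoff=0.0000 vs cont=0.0000 → 0.0000 [wait]  ⇒ S*(6)=39.6287
t_5: node(5,0) S=35.0919 payoff=25.9181 vs cont=25.4755 → 25.9181 [stop]  node(5,1) S=44.7521 payoff=16.2579 vs cont=15.9066 → 16.2579 [stop]  node(5,2) S=57.0716 payoff=3.9384 vs cont=6.5752 → 6.5752 [wait]  node(5,3) S=72.7824 payoff=0.0000 vs cont=1.2836 → 1.2836 [wait]  node(5,4) S=92.8181 payoff=0.0000 vs cont=0.0000 → 0.0000 [wait]  node(5,5) S=118.3693 payoff=0.0000 vs cont=0.0000 → 0.0000 [wait]  ⇒ S*(5)=44.7521
t_4: node(4,0) S=39.6287 payoff=21.3813 vs cont=20.9386 → 21.3813 [stop]  node(4,1) S=50.5378 payoff=10.4722 vs cont=11.3373 → 11.3373 [wait]  node(4,2) S=64.4500 payoff=0.0000 vs cont=3.9029 → 3.9029 [wait]  node(4,3) S=82.1920 payoff=0.0000 vs cont=0.6376 → 0.6376 [wait]  node(4,4) S=104.8180 payoff=0.0000 vs cont=0.0000 → 0.0000 [wait]  ⇒ S*(4)=39.6287
t_3: node(3,0) S=44.7521 payoff=16.2579 vs cont=16.2444 → 16.2579 [stop]  node(3,1) S=57.0716 payoff=3.9384 vs cont=7.5676 → 7.5676 [wait]  node(3,2) S=72.7824 payoff=0.0000 vs cont=2.2550 → 2.2550 [wait]  node(3,3) S=92.8181 payoff=0.0000 vs cont=0.3167 → 0.3167 [wait]  ⇒ S*(3)=44.7521
t_2: node(2,0) S=50.5378 payoff=10.4722 vs cont=11.8296 → 11.8296 [wait]  node(2,1) S=64.4500 payoff=0.0000 vs cont=4.8777 → 4.8777 [wait]  node(2,2) S=82.1920 payoff=0.0000 vs cont=1.2773 → 1.2773 [wait]  ⇒ S*(2)=-
t_1: node(1,0) S=57.0716 payoff=3.9384 vs cont=8.2956 → 8.2956 [wait]  node(1,1) S=72.7824 payoff=0.0000 vs cont=3.0565 → 3.0565 [wait]  ⇒ S*(1)=-
t_0: node(0,0) S=64.4500 payoff=0.0000 vs cont=5.6369 → 5.6369 [wait]  ⇒ S*(0)=-

price = 5.6369
boundary = - - - 44.7521 39.6287 44.7521 39.6287 44.7521
tree:
5.6369
8.2956 3.0565
11.8296 4.8777 1.2773
16.2579 7.5676 2.2550 0.3167
21.3813 11.3373 3.9029 0.6376 0.0000
25.9181 16.2579 6.5752 1.2836 0.0000 0.0000
29.9355 21.3813 10.6563 2.5841 0.0000 0.0000 0.0000
33.4930 25.9181 16.2579 5.2020 0.0000 0.0000 0.0000 0.0000
36.6433 29.9355 21.3813 10.4722 0.0000 0.0000 0.0000 0.0000 0.0000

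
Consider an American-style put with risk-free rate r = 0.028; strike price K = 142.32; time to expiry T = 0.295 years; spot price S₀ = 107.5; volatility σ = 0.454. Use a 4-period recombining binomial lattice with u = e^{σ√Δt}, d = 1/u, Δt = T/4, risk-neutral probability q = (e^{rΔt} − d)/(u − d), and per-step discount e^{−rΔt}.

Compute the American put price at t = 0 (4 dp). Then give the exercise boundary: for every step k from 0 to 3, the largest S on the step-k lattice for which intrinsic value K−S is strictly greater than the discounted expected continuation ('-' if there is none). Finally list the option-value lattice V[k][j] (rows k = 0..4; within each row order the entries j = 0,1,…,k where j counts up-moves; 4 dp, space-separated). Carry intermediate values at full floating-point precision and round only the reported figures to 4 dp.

price = 36.0273
boundary = - 95.0305 107.5000 121.6056
tree:
36.0273
47.2895 23.8635
58.3125 34.8200 11.9815
68.0570 47.2895 20.7144 2.4805
76.6711 58.3125 34.8200 4.7578 0.0000

Δt=0.07375  u=1.13122  d=0.88401  q=0.47758  discount=0.99794
step 4 (expiry): payoffs max(K−S,0) = 76.6711 58.3125 34.8200 4.7578 0.0000
step 3: (k=3,j=0): S=74.2630, (K−S)⁺=68.0570, hold=67.7634 ⇒ V=68.0570 exercise | (k=3,j=1): S=95.0305, (K−S)⁺=47.2895, hold=46.9959 ⇒ V=47.2895 exercise | (k=3,j=2): S=121.6056, (K−S)⁺=20.7144, hold=20.4208 ⇒ V=20.7144 exercise | (k=3,j=3): S=155.6124, (K−S)⁺=0.0000, hold=2.4805 ⇒ V=2.4805 continue  boundary S*=121.6056
step 2: (k=2,j=0): S=84.0075, (K−S)⁺=58.3125, hold=58.0189 ⇒ V=58.3125 exercise | (k=2,j=1): S=107.5000, (K−S)⁺=34.8200, hold=34.5264 ⇒ V=34.8200 exercise | (k=2,j=2): S=137.5622, (K−S)⁺=4.7578, hold=11.9815 ⇒ V=11.9815 continue  boundary S*=107.5000
step 1: (k=1,j=0): S=95.0305, (K−S)⁺=47.2895, hold=46.9959 ⇒ V=47.2895 exercise | (k=1,j=1): S=121.6056, (K−S)⁺=20.7144, hold=23.8635 ⇒ V=23.8635 continue  boundary S*=95.0305
step 0: (k=0,j=0): S=107.5000, (K−S)⁺=34.8200, hold=36.0273 ⇒ V=36.0273 continue  boundary S*=-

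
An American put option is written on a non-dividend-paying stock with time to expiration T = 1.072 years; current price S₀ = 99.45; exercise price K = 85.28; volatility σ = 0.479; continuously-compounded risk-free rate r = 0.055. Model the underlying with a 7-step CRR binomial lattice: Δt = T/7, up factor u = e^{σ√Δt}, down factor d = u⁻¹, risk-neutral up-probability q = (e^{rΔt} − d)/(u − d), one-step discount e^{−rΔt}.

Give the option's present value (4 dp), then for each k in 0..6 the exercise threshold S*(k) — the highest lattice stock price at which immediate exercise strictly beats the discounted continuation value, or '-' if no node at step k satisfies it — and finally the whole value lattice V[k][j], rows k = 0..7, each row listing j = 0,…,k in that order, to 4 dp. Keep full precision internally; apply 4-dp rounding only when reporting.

Δt=0.15314  u=1.20617  d=0.82907  q=0.47570  discount=0.99161
step 7 (expiry): payoffs max(K−S,0) = 58.5039 46.3250 28.6065 2.8289 0.0000 0.0000 0.0000 0.0000
step 6: (k=6,j=0): S=32.2965, (K−S)⁺=52.9835, hold=52.2682 ⇒ V=52.9835 exercise | (k=6,j=1): S=46.9864, (K−S)⁺=38.2936, hold=37.5783 ⇒ V=38.2936 exercise | (k=6,j=2): S=68.3578, (K−S)⁺=16.9222, hold=16.2069 ⇒ V=16.9222 exercise | (k=6,j=3): S=99.4500, (K−S)⁺=0.0000, hold=1.4707 ⇒ V=1.4707 continue | (k=6,j=4): S=144.6842, (K−S)⁺=0.0000, hold=0.0000 ⇒ V=0.0000 continue | (k=6,j=5): S=210.4930, (K−S)⁺=0.0000, hold=0.0000 ⇒ V=0.0000 continue | (k=6,j=6): S=306.2344, (K−S)⁺=0.0000, hold=0.0000 ⇒ V=0.0000 continue  boundary S*=68.3578
step 5: (k=5,j=0): S=38.9550, (K−S)⁺=46.3250, hold=45.6097 ⇒ V=46.3250 exercise | (k=5,j=1): S=56.6735, (K−S)⁺=28.6065, hold=27.8912 ⇒ V=28.6065 exercise | (k=5,j=2): S=82.4511, (K−S)⁺=2.8289, hold=9.4916 ⇒ V=9.4916 continue | (k=5,j=3): S=119.9535, (K−S)⁺=0.0000, hold=0.7646 ⇒ V=0.7646 continue | (k=5,j=4): S=174.5137, (K−S)⁺=0.0000, hold=0.0000 ⇒ V=0.0000 continue | (k=5,j=5): S=253.8901, (K−S)⁺=0.0000, hold=0.0000 ⇒ V=0.0000 continue  boundary S*=56.6735
step 4: (k=4,j=0): S=46.9864, (K−S)⁺=38.2936, hold=37.5783 ⇒ V=38.2936 exercise | (k=4,j=1): S=68.3578, (K−S)⁺=16.9222, hold=19.3498 ⇒ V=19.3498 continue | (k=4,j=2): S=99.4500, (K−S)⁺=0.0000, hold=5.2953 ⇒ V=5.2953 continue | (k=4,j=3): S=144.6842, (K−S)⁺=0.0000, hold=0.3975 ⇒ V=0.3975 continue | (k=4,j=4): S=210.4930, (K−S)⁺=0.0000, hold=0.0000 ⇒ V=0.0000 continue  boundary S*=46.9864
step 3: (k=3,j=0): S=56.6735, (K−S)⁺=28.6065, hold=29.0363 ⇒ V=29.0363 continue | (k=3,j=1): S=82.4511, (K−S)⁺=2.8289, hold=12.5578 ⇒ V=12.5578 continue | (k=3,j=2): S=119.9535, (K−S)⁺=0.0000, hold=2.9405 ⇒ V=2.9405 continue | (k=3,j=3): S=174.5137, (K−S)⁺=0.0000, hold=0.2067 ⇒ V=0.2067 continue  boundary S*=-
step 2: (k=2,j=0): S=68.3578, (K−S)⁺=16.9222, hold=21.0196 ⇒ V=21.0196 continue | (k=2,j=1): S=99.4500, (K−S)⁺=0.0000, hold=7.9159 ⇒ V=7.9159 continue | (k=2,j=2): S=144.6842, (K−S)⁺=0.0000, hold=1.6263 ⇒ V=1.6263 continue  boundary S*=-
step 1: (k=1,j=0): S=82.4511, (K−S)⁺=2.8289, hold=14.6621 ⇒ V=14.6621 continue | (k=1,j=1): S=119.9535, (K−S)⁺=0.0000, hold=4.8826 ⇒ V=4.8826 continue  boundary S*=-
step 0: (k=0,j=0): S=99.4500, (K−S)⁺=0.0000, hold=9.9260 ⇒ V=9.9260 continue  boundary S*=-

price = 9.9260
boundary = - - - - 46.9864 56.6735 68.3578
tree:
9.9260
14.6621 4.8826
21.0196 7.9159 1.6263
29.0363 12.5578 2.9405 0.2067
38.2936 19.3498 5.2953 0.3975 0.0000
46.3250 28.6065 9.4916 0.7646 0.0000 0.0000
52.9835 38.2936 16.9222 1.4707 0.0000 0.0000 0.0000
58.5039 46.3250 28.6065 2.8289 0.0000 0.0000 0.0000 0.0000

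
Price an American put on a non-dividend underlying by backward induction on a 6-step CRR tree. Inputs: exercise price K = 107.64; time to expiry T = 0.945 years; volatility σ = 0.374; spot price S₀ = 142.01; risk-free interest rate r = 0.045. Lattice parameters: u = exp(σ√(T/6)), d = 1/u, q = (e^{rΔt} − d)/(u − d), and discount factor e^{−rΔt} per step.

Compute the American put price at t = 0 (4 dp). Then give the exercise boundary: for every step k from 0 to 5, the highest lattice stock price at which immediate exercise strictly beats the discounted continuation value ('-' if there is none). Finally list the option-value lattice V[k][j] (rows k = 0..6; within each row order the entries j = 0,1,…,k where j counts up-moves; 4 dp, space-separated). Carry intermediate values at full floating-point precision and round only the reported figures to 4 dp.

price = 4.4724
boundary = - - - - 78.4288 90.9780
tree:
4.4724
7.4515 1.3975
12.1496 2.6081 0.1419
19.2390 4.8543 0.2785 0.0000
29.2112 9.0084 0.5465 0.0000 0.0000
40.0294 16.6620 1.0725 0.0000 0.0000 0.0000
49.3554 29.2112 2.1048 0.0000 0.0000 0.0000 0.0000

Δt=0.15750  u=1.16001  d=0.86206  q=0.48683  discount=0.99294
step 6 (expiry): payoffs max(K−S,0) = 49.3554 29.2112 2.1048 0.0000 0.0000 0.0000 0.0000
step 5: (k=5,j=0): S=67.6106, (K−S)⁺=40.0294, hold=39.2692 ⇒ V=40.0294 exercise | (k=5,j=1): S=90.9780, (K−S)⁺=16.6620, hold=15.9018 ⇒ V=16.6620 exercise | (k=5,j=2): S=122.4216, (K−S)⁺=0.0000, hold=1.0725 ⇒ V=1.0725 continue | (k=5,j=3): S=164.7327, (K−S)⁺=0.0000, hold=0.0000 ⇒ V=0.0000 continue | (k=5,j=4): S=221.6673, (K−S)⁺=0.0000, hold=0.0000 ⇒ V=0.0000 continue | (k=5,j=5): S=298.2794, (K−S)⁺=0.0000, hold=0.0000 ⇒ V=0.0000 continue  boundary S*=90.9780
step 4: (k=4,j=0): S=78.4288, (K−S)⁺=29.2112, hold=28.4510 ⇒ V=29.2112 exercise | (k=4,j=1): S=105.5352, (K−S)⁺=2.1048, hold=9.0084 ⇒ V=9.0084 continue | (k=4,j=2): S=142.0100, (K−S)⁺=0.0000, hold=0.5465 ⇒ V=0.5465 continue | (k=4,j=3): S=191.0912, (K−S)⁺=0.0000, hold=0.0000 ⇒ V=0.0000 continue | (k=4,j=4): S=257.1357, (K−S)⁺=0.0000, hold=0.0000 ⇒ V=0.0000 continue  boundary S*=78.4288
step 3: (k=3,j=0): S=90.9780, (K−S)⁺=16.6620, hold=19.2390 ⇒ V=19.2390 continue | (k=3,j=1): S=122.4216, (K−S)⁺=0.0000, hold=4.8543 ⇒ V=4.8543 continue | (k=3,j=2): S=164.7327, (K−S)⁺=0.0000, hold=0.2785 ⇒ V=0.2785 continue | (k=3,j=3): S=221.6673, (K−S)⁺=0.0000, hold=0.0000 ⇒ V=0.0000 continue  boundary S*=-
step 2: (k=2,j=0): S=105.5352, (K−S)⁺=2.1048, hold=12.1496 ⇒ V=12.1496 continue | (k=2,j=1): S=142.0100, (K−S)⁺=0.0000, hold=2.6081 ⇒ V=2.6081 continue | (k=2,j=2): S=191.0912, (K−S)⁺=0.0000, hold=0.1419 ⇒ V=0.1419 continue  boundary S*=-
step 1: (k=1,j=0): S=122.4216, (K−S)⁺=0.0000, hold=7.4515 ⇒ V=7.4515 continue | (k=1,j=1): S=164.7327, (K−S)⁺=0.0000, hold=1.3975 ⇒ V=1.3975 continue  boundary S*=-
step 0: (k=0,j=0): S=142.0100, (K−S)⁺=0.0000, hold=4.4724 ⇒ V=4.4724 continue  boundary S*=-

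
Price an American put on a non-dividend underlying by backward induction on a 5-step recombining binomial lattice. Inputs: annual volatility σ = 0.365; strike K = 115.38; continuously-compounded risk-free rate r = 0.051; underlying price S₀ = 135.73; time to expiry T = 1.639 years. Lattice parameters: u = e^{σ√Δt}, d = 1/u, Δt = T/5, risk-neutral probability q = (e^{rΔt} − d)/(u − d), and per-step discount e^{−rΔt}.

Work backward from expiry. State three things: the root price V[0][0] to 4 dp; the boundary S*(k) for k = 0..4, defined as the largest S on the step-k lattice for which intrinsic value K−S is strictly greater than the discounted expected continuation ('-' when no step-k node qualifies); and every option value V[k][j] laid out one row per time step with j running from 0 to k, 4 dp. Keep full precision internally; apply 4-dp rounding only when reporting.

price = 11.1798
boundary = - - - 72.5110 89.3637
tree:
11.1798
18.1187 4.2856
28.4805 7.8728 0.6698
42.8690 14.3676 1.3302 0.0000
56.5435 26.0163 2.6418 0.0000 0.0000
67.6392 42.8690 5.2467 0.0000 0.0000 0.0000

Δt=0.32780  u=1.23242  d=0.81141  q=0.48799  discount=0.98342
step 5 (expiry): payoffs max(K−S,0) = 67.6392 42.8690 5.2467 0.0000 0.0000 0.0000
step 4: (k=4,j=0): S=58.8365, (K−S)⁺=56.5435, hold=54.6307 ⇒ V=56.5435 exercise | (k=4,j=1): S=89.3637, (K−S)⁺=26.0163, hold=24.1034 ⇒ V=26.0163 exercise | (k=4,j=2): S=135.7300, (K−S)⁺=0.0000, hold=2.6418 ⇒ V=2.6418 continue | (k=4,j=3): S=206.1534, (K−S)⁺=0.0000, hold=0.0000 ⇒ V=0.0000 continue | (k=4,j=4): S=313.1159, (K−S)⁺=0.0000, hold=0.0000 ⇒ V=0.0000 continue  boundary S*=89.3637
step 3: (k=3,j=0): S=72.5110, (K−S)⁺=42.8690, hold=40.9561 ⇒ V=42.8690 exercise | (k=3,j=1): S=110.1333, (K−S)⁺=5.2467, hold=14.3676 ⇒ V=14.3676 continue | (k=3,j=2): S=167.2758, (K−S)⁺=0.0000, hold=1.3302 ⇒ V=1.3302 continue | (k=3,j=3): S=254.0667, (K−S)⁺=0.0000, hold=0.0000 ⇒ V=0.0000 continue  boundary S*=72.5110
step 2: (k=2,j=0): S=89.3637, (K−S)⁺=26.0163, hold=28.4805 ⇒ V=28.4805 continue | (k=2,j=1): S=135.7300, (K−S)⁺=0.0000, hold=7.8728 ⇒ V=7.8728 continue | (k=2,j=2): S=206.1534, (K−S)⁺=0.0000, hold=0.6698 ⇒ V=0.6698 continue  boundary S*=-
step 1: (k=1,j=0): S=110.1333, (K−S)⁺=5.2467, hold=18.1187 ⇒ V=18.1187 continue | (k=1,j=1): S=167.2758, (K−S)⁺=0.0000, hold=4.2856 ⇒ V=4.2856 continue  boundary S*=-
step 0: (k=0,j=0): S=135.7300, (K−S)⁺=0.0000, hold=11.1798 ⇒ V=11.1798 continue  boundary S*=-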